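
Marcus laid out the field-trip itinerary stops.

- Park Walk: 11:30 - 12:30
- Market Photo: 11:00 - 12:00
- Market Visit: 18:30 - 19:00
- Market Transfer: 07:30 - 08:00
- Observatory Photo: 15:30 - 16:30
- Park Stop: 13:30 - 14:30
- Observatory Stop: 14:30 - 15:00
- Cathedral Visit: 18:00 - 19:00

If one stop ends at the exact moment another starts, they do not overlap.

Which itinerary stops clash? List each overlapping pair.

Check each pair: they overlap iff neither finishes before the other starts.
Sorted by start: Market Transfer, Market Photo, Park Walk, Park Stop, Observatory Stop, Observatory Photo, Cathedral Visit, Market Visit.
Market Photo starts after Market Transfer ends; Market Transfer is clear from here.
Park Walk starts before Market Photo ends → Market Photo and Park Walk overlap.
Park Stop starts after Market Photo ends; Market Photo is clear from here.
Park Stop starts after Park Walk ends; Park Walk is clear from here.
Observatory Stop starts exactly when Park Stop ends (back-to-back, no overlap); Park Stop is clear from here.
Observatory Photo starts after Observatory Stop ends; Observatory Stop is clear from here.
Cathedral Visit starts after Observatory Photo ends; Observatory Photo is clear from here.
Market Visit starts before Cathedral Visit ends → Cathedral Visit and Market Visit overlap.

Cathedral Visit & Market Visit, Market Photo & Park Walk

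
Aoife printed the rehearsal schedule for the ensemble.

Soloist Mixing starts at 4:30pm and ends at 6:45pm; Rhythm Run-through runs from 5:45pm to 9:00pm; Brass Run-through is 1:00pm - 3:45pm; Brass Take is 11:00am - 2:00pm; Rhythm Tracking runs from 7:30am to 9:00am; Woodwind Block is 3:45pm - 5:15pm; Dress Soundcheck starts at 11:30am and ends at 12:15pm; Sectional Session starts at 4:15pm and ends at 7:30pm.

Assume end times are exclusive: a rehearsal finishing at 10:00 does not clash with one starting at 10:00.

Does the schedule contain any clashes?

Yes

Sorted by start: Rhythm Tracking, Brass Take, Dress Soundcheck, Brass Run-through, Woodwind Block, Sectional Session, Soloist Mixing, Rhythm Run-through.
Brass Take starts after Rhythm Tracking ends — done with Rhythm Tracking.
Dress Soundcheck starts before Brass Take ends → Brass Take and Dress Soundcheck overlap.
That's a conflict, so the schedule is not conflict-free.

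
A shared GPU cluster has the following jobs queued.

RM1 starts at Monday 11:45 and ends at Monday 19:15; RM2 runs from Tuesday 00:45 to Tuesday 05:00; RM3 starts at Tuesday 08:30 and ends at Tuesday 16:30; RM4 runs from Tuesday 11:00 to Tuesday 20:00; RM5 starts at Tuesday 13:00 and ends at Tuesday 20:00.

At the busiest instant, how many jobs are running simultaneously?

3

Walk through starts and ends in time order (an end at T is processed before a start at T):
Monday 11:45 start RM1 → 1
Monday 19:15 end RM1 → 0
Tuesday 00:45 start RM2 → 1
Tuesday 05:00 end RM2 → 0
Tuesday 08:30 start RM3 → 1
Tuesday 11:00 start RM4 → 2
Tuesday 13:00 start RM5 → 3
Tuesday 16:30 end RM3 → 2
Tuesday 20:00 end RM4 → 1
Tuesday 20:00 end RM5 → 0
Peak is 3, at Tuesday 13:00 (RM3, RM4, RM5).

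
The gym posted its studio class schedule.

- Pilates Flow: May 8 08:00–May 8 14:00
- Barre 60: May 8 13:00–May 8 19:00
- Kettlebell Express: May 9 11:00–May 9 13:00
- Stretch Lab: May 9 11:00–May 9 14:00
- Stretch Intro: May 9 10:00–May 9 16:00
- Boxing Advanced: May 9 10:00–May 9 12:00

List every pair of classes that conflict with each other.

Barre 60 & Pilates Flow, Boxing Advanced & Kettlebell Express, Boxing Advanced & Stretch Intro, Boxing Advanced & Stretch Lab, Kettlebell Express & Stretch Intro, Kettlebell Express & Stretch Lab, Stretch Intro & Stretch Lab

Two intervals overlap when each starts before the other ends.
Sorted by start: Pilates Flow, Barre 60, Stretch Intro, Boxing Advanced, Kettlebell Express, Stretch Lab.
Barre 60 starts before Pilates Flow ends → Pilates Flow and Barre 60 overlap.
Stretch Intro starts after Pilates Flow ends — done with Pilates Flow.
Stretch Intro starts after Barre 60 ends — done with Barre 60.
Boxing Advanced starts before Stretch Intro ends → Stretch Intro and Boxing Advanced overlap.
Kettlebell Express starts before Stretch Intro ends → Stretch Intro and Kettlebell Express overlap.
Stretch Lab starts before Stretch Intro ends → Stretch Intro and Stretch Lab overlap.
Kettlebell Express starts before Boxing Advanced ends → Boxing Advanced and Kettlebell Express overlap.
Stretch Lab starts before Boxing Advanced ends → Boxing Advanced and Stretch Lab overlap.
Stretch Lab starts before Kettlebell Express ends → Kettlebell Express and Stretch Lab overlap.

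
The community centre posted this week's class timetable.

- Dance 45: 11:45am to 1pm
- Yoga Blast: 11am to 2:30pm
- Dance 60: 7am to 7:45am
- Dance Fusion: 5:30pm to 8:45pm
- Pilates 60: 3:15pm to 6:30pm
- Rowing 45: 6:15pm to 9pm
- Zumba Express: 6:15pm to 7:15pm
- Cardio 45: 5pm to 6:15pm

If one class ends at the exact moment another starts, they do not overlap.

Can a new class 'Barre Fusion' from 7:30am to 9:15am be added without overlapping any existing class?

No — it overlaps Dance 60

Dance 60: starts 7am before Barre Fusion ends 9:15am, and ends 7:45am after Barre Fusion starts 7:30am → overlap.
Yoga Blast: starts 11am at or after Barre Fusion ends 9:15am → clear.
Dance 45: starts 11:45am at or after Barre Fusion ends 9:15am → clear.
Pilates 60: starts 3:15pm at or after Barre Fusion ends 9:15am → clear.
Cardio 45: starts 5pm at or after Barre Fusion ends 9:15am → clear.
Dance Fusion: starts 5:30pm at or after Barre Fusion ends 9:15am → clear.
Zumba Express: starts 6:15pm at or after Barre Fusion ends 9:15am → clear.
Rowing 45: starts 6:15pm at or after Barre Fusion ends 9:15am → clear.
Barre Fusion overlaps Dance 60.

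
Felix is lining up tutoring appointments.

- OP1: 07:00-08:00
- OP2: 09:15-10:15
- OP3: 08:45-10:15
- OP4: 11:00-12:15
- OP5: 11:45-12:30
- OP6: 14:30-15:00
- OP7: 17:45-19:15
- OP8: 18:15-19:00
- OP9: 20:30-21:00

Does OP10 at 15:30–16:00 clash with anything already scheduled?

No — it doesn't clash with anything

OP1: ends 08:00 at or before OP10 starts 15:30 → clear.
OP3: ends 10:15 at or before OP10 starts 15:30 → clear.
OP2: ends 10:15 at or before OP10 starts 15:30 → clear.
OP4: ends 12:15 at or before OP10 starts 15:30 → clear.
OP5: ends 12:30 at or before OP10 starts 15:30 → clear.
OP6: ends 15:00 at or before OP10 starts 15:30 → clear.
OP7: starts 17:45 at or after OP10 ends 16:00 → clear.
OP8: starts 18:15 at or after OP10 ends 16:00 → clear.
OP9: starts 20:30 at or after OP10 ends 16:00 → clear.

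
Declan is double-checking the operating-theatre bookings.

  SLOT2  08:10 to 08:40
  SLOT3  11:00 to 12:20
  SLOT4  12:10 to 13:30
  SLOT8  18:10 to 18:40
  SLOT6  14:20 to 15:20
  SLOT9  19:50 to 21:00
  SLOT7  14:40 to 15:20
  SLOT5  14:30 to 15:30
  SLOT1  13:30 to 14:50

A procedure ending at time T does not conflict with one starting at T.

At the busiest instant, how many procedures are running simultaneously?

Sweep the timeline, counting +1 at each start and −1 at each end (ends before starts at a tie):
08:10 start SLOT2 → 1
08:40 end SLOT2 → 0
11:00 start SLOT3 → 1
12:10 start SLOT4 → 2
12:20 end SLOT3 → 1
13:30 end SLOT4 → 0
13:30 start SLOT1 → 1
14:20 start SLOT6 → 2
14:30 start SLOT5 → 3
14:40 start SLOT7 → 4
14:50 end SLOT1 → 3
15:20 end SLOT6 → 2
15:20 end SLOT7 → 1
15:30 end SLOT5 → 0
18:10 start SLOT8 → 1
18:40 end SLOT8 → 0
19:50 start SLOT9 → 1
21:00 end SLOT9 → 0
Peak is 4, at 14:40 (SLOT1, SLOT5, SLOT6, SLOT7).

4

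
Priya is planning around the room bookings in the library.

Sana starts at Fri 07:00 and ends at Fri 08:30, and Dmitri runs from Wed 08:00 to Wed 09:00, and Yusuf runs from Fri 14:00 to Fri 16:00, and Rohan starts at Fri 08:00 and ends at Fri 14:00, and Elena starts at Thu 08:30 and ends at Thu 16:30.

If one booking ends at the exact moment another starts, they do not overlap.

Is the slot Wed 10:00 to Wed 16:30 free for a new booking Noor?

Yes — the slot is free

Dmitri: ends Wed 09:00 at or before Noor starts Wed 10:00 → clear.
Elena: starts Thu 08:30 at or after Noor ends Wed 16:30 → clear.
Sana: starts Fri 07:00 at or after Noor ends Wed 16:30 → clear.
Rohan: starts Fri 08:00 at or after Noor ends Wed 16:30 → clear.
Yusuf: starts Fri 14:00 at or after Noor ends Wed 16:30 → clear.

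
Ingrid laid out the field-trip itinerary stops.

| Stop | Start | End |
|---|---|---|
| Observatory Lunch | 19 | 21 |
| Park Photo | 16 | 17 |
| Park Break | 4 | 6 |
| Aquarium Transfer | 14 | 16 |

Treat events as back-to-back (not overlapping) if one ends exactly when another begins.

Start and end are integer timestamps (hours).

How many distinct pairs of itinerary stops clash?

0

Sorted by start: Park Break, Aquarium Transfer, Park Photo, Observatory Lunch.
Aquarium Transfer starts after Park Break ends, so Park Break has no further overlaps.
Park Photo starts exactly when Aquarium Transfer ends (back-to-back, no overlap), so Aquarium Transfer has no further overlaps.
Observatory Lunch starts after Park Photo ends.
No pair overlaps.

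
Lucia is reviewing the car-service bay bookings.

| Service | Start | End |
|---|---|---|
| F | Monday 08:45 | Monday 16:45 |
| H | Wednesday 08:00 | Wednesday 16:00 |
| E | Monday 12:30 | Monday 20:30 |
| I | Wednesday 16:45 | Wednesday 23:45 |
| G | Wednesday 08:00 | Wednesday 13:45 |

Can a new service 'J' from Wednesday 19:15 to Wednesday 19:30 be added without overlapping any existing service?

No — it overlaps I

F: ends Monday 16:45 at or before J starts Wednesday 19:15 → clear.
E: ends Monday 20:30 at or before J starts Wednesday 19:15 → clear.
G: ends Wednesday 13:45 at or before J starts Wednesday 19:15 → clear.
H: ends Wednesday 16:00 at or before J starts Wednesday 19:15 → clear.
I: starts Wednesday 16:45 before J ends Wednesday 19:30, and ends Wednesday 23:45 after J starts Wednesday 19:15 → overlap.
J overlaps I.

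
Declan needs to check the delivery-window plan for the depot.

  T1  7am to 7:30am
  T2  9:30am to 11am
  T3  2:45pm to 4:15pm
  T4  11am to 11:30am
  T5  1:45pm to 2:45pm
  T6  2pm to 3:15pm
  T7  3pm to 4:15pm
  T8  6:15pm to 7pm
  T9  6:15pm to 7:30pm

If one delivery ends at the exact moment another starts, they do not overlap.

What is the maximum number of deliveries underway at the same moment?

Walk through starts and ends in time order (an end at T is processed before a start at T):
7am start T1 → 1
7:30am end T1 → 0
9:30am start T2 → 1
11am end T2 → 0
11am start T4 → 1
11:30am end T4 → 0
1:45pm start T5 → 1
2pm start T6 → 2
2:45pm end T5 → 1
2:45pm start T3 → 2
3pm start T7 → 3
3:15pm end T6 → 2
4:15pm end T3 → 1
4:15pm end T7 → 0
6:15pm start T8 → 1
6:15pm start T9 → 2
7pm end T8 → 1
7:30pm end T9 → 0
Peak is 3, at 3pm (T3, T6, T7).

3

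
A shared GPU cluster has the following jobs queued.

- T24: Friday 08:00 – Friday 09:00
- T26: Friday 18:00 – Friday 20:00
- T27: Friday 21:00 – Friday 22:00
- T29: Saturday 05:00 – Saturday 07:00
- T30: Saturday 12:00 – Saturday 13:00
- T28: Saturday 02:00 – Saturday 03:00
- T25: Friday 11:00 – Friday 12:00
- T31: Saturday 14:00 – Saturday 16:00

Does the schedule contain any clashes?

Sorted by start: T24, T25, T26, T27, T28, T29, T30, T31.
T25 starts after T24 ends, so nothing later overlaps T24 either.
T26 starts after T25 ends, so nothing later overlaps T25 either.
T27 starts after T26 ends, so nothing later overlaps T26 either.
T28 starts after T27 ends, so nothing later overlaps T27 either.
T29 starts after T28 ends, so nothing later overlaps T28 either.
T30 starts after T29 ends, so nothing later overlaps T29 either.
T31 starts after T30 ends.
Every pair is clear; the schedule has no overlaps.

No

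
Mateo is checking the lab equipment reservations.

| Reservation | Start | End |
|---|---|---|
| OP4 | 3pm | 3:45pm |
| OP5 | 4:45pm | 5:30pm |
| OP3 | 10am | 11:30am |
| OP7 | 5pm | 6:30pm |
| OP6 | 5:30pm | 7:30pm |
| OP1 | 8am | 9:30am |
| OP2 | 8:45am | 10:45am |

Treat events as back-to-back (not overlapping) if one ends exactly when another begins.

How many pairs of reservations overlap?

4

Sorted by start: OP1, OP2, OP3, OP4, OP5, OP7, OP6.
OP2 starts before OP1 ends → OP1 and OP2 overlap.
OP3 starts after OP1 ends, so nothing later overlaps OP1 either.
OP3 starts before OP2 ends → OP2 and OP3 overlap.
OP4 starts after OP2 ends, so nothing later overlaps OP2 either.
OP4 starts after OP3 ends, so nothing later overlaps OP3 either.
OP5 starts after OP4 ends, so nothing later overlaps OP4 either.
OP7 starts before OP5 ends → OP5 and OP7 overlap.
OP6 starts exactly when OP5 ends (back-to-back, no overlap).
OP6 starts before OP7 ends → OP7 and OP6 overlap.
Overlapping pairs: OP1 & OP2, OP2 & OP3, OP5 & OP7, OP6 & OP7 — 4 in total.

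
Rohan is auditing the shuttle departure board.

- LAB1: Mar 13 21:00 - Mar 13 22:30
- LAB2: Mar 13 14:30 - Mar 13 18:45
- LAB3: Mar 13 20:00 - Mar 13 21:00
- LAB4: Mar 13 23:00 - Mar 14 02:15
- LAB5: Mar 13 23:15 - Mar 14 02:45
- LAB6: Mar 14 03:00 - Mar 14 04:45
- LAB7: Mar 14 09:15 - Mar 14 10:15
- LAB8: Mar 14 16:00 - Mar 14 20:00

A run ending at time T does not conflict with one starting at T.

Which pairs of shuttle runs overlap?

Sorted by start: LAB2, LAB3, LAB1, LAB4, LAB5, LAB6, LAB7, LAB8.
LAB3 starts after LAB2 ends, so nothing later overlaps LAB2 either.
LAB1 starts exactly when LAB3 ends (back-to-back, no overlap), so nothing later overlaps LAB3 either.
LAB4 starts after LAB1 ends, so nothing later overlaps LAB1 either.
LAB5 starts before LAB4 ends → LAB4 and LAB5 overlap.
LAB6 starts after LAB4 ends, so nothing later overlaps LAB4 either.
LAB6 starts after LAB5 ends, so nothing later overlaps LAB5 either.
LAB7 starts after LAB6 ends, so nothing later overlaps LAB6 either.
LAB8 starts after LAB7 ends.

LAB4 & LAB5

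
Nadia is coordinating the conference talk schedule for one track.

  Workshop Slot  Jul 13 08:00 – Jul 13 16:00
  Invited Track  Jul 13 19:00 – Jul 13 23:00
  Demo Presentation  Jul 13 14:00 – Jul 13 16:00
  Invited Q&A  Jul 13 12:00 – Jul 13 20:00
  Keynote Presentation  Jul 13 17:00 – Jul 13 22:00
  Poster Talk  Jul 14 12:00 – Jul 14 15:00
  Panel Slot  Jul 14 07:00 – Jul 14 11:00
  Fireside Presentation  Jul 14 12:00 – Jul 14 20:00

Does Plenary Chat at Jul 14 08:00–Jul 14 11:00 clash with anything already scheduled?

Yes — it overlaps Panel Slot

Workshop Slot: ends Jul 13 16:00 at or before Plenary Chat starts Jul 14 08:00 → clear.
Invited Q&A: ends Jul 13 20:00 at or before Plenary Chat starts Jul 14 08:00 → clear.
Demo Presentation: ends Jul 13 16:00 at or before Plenary Chat starts Jul 14 08:00 → clear.
Keynote Presentation: ends Jul 13 22:00 at or before Plenary Chat starts Jul 14 08:00 → clear.
Invited Track: ends Jul 13 23:00 at or before Plenary Chat starts Jul 14 08:00 → clear.
Panel Slot: starts Jul 14 07:00 before Plenary Chat ends Jul 14 11:00, and ends Jul 14 11:00 after Plenary Chat starts Jul 14 08:00 → overlap.
Poster Talk: starts Jul 14 12:00 at or after Plenary Chat ends Jul 14 11:00 → clear.
Fireside Presentation: starts Jul 14 12:00 at or after Plenary Chat ends Jul 14 11:00 → clear.
Plenary Chat overlaps Panel Slot.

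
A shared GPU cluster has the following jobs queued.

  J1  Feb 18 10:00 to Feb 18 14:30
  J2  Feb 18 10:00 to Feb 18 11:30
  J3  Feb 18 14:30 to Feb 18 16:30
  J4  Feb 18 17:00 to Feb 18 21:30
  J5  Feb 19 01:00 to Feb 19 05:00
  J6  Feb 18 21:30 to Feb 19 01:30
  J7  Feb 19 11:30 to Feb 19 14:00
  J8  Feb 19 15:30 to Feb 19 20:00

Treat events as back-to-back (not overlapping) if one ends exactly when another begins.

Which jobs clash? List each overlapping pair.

Sorted by start: J1, J2, J3, J4, J6, J5, J7, J8.
J2 starts before J1 ends → J1 and J2 overlap.
J3 starts exactly when J1 ends (back-to-back, no overlap), so J1 has no further overlaps.
J3 starts after J2 ends, so J2 has no further overlaps.
J4 starts after J3 ends, so J3 has no further overlaps.
J6 starts exactly when J4 ends (back-to-back, no overlap), so J4 has no further overlaps.
J5 starts before J6 ends → J6 and J5 overlap.
J7 starts after J6 ends, so J6 has no further overlaps.
J7 starts after J5 ends, so J5 has no further overlaps.
J8 starts after J7 ends.

J1 & J2, J5 & J6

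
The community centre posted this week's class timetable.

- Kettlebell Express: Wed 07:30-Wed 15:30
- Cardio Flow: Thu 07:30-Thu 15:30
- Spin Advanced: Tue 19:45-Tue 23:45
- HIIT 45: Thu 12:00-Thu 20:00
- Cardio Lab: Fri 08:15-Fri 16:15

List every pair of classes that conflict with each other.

Sorted by start: Spin Advanced, Kettlebell Express, Cardio Flow, HIIT 45, Cardio Lab.
Kettlebell Express starts after Spin Advanced ends, so nothing later overlaps Spin Advanced either.
Cardio Flow starts after Kettlebell Express ends, so nothing later overlaps Kettlebell Express either.
HIIT 45 starts before Cardio Flow ends → Cardio Flow and HIIT 45 overlap.
Cardio Lab starts after Cardio Flow ends.
Cardio Lab starts after HIIT 45 ends.

Cardio Flow & HIIT 45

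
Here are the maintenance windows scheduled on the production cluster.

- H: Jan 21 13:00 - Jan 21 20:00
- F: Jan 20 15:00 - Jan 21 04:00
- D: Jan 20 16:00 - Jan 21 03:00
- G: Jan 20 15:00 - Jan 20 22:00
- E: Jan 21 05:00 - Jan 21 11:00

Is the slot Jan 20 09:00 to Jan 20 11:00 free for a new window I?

F: starts Jan 20 15:00 at or after I ends Jan 20 11:00 → clear.
G: starts Jan 20 15:00 at or after I ends Jan 20 11:00 → clear.
D: starts Jan 20 16:00 at or after I ends Jan 20 11:00 → clear.
E: starts Jan 21 05:00 at or after I ends Jan 20 11:00 → clear.
H: starts Jan 21 13:00 at or after I ends Jan 20 11:00 → clear.

Yes — the slot is free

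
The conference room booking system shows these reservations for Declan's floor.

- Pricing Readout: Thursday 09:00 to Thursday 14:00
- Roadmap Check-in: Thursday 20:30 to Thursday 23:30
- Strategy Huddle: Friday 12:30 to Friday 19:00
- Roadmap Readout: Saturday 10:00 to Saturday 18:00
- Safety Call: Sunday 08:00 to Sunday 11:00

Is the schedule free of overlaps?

Yes

Sorted by start: Pricing Readout, Roadmap Check-in, Strategy Huddle, Roadmap Readout, Safety Call.
Roadmap Check-in starts after Pricing Readout ends, so nothing later overlaps Pricing Readout either.
Strategy Huddle starts after Roadmap Check-in ends, so nothing later overlaps Roadmap Check-in either.
Roadmap Readout starts after Strategy Huddle ends, so nothing later overlaps Strategy Huddle either.
Safety Call starts after Roadmap Readout ends.
Every pair is clear; the schedule has no overlaps.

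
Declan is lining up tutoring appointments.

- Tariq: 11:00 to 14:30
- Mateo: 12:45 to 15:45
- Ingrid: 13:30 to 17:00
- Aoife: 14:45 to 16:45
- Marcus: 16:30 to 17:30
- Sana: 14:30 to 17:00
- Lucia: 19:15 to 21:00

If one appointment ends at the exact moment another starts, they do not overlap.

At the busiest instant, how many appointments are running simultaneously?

4

Sweep the timeline, counting +1 at each start and −1 at each end (ends before starts at a tie):
11:00 start Tariq → 1
12:45 start Mateo → 2
13:30 start Ingrid → 3
14:30 end Tariq → 2
14:30 start Sana → 3
14:45 start Aoife → 4
15:45 end Mateo → 3
16:30 start Marcus → 4
16:45 end Aoife → 3
17:00 end Ingrid → 2
17:00 end Sana → 1
17:30 end Marcus → 0
19:15 start Lucia → 1
21:00 end Lucia → 0
Peak is 4, at 14:45 (Aoife, Ingrid, Mateo, Sana).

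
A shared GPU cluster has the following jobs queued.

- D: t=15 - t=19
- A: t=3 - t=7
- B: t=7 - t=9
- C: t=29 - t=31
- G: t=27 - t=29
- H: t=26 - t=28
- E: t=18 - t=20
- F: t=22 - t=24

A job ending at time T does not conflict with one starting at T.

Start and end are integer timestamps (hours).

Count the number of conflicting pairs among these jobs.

Sorted by start: A, B, D, E, F, H, G, C.
B starts exactly when A ends (back-to-back, no overlap), so nothing later overlaps A either.
D starts after B ends, so nothing later overlaps B either.
E starts before D ends → D and E overlap.
F starts after D ends, so nothing later overlaps D either.
F starts after E ends, so nothing later overlaps E either.
H starts after F ends, so nothing later overlaps F either.
G starts before H ends → H and G overlap.
C starts after H ends.
C starts exactly when G ends (back-to-back, no overlap).
Overlapping pairs: D & E, G & H — 2 in total.

2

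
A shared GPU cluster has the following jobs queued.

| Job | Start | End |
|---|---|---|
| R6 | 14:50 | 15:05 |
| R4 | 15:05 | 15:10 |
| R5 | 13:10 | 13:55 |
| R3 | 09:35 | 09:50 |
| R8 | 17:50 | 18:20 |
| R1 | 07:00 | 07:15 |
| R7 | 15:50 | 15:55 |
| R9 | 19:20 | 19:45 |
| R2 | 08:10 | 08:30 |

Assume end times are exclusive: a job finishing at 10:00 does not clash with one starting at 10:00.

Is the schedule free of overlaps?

Yes

Two intervals overlap when each starts before the other ends.
Sorted by start: R1, R2, R3, R5, R6, R4, R7, R8, R9.
R2 starts after R1 ends, so R1 has no further overlaps.
R3 starts after R2 ends, so R2 has no further overlaps.
R5 starts after R3 ends, so R3 has no further overlaps.
R6 starts after R5 ends, so R5 has no further overlaps.
R4 starts exactly when R6 ends (back-to-back, no overlap), so R6 has no further overlaps.
R7 starts after R4 ends, so R4 has no further overlaps.
R8 starts after R7 ends, so R7 has no further overlaps.
R9 starts after R8 ends.
Every pair is clear; the schedule has no overlaps.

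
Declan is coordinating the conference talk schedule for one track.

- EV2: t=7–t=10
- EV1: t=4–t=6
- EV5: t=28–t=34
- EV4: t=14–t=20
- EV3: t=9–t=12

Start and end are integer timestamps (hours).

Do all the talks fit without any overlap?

No

Sorted by start: EV1, EV2, EV3, EV4, EV5.
EV2 starts after EV1 ends; EV1 is clear from here.
EV3 starts before EV2 ends → EV2 and EV3 overlap.
That's a conflict, so the schedule is not conflict-free.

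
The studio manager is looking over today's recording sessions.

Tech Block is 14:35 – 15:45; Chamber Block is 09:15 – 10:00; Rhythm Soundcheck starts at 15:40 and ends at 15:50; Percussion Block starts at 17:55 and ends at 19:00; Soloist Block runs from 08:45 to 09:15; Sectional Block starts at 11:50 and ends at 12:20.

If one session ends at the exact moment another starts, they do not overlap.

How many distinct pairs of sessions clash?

Sorted by start: Soloist Block, Chamber Block, Sectional Block, Tech Block, Rhythm Soundcheck, Percussion Block.
Chamber Block starts exactly when Soloist Block ends (back-to-back, no overlap), so Soloist Block has no further overlaps.
Sectional Block starts after Chamber Block ends, so Chamber Block has no further overlaps.
Tech Block starts after Sectional Block ends, so Sectional Block has no further overlaps.
Rhythm Soundcheck starts before Tech Block ends → Tech Block and Rhythm Soundcheck overlap.
Percussion Block starts after Tech Block ends.
Percussion Block starts after Rhythm Soundcheck ends.
Overlapping pairs: Rhythm Soundcheck & Tech Block — 1 in total.

1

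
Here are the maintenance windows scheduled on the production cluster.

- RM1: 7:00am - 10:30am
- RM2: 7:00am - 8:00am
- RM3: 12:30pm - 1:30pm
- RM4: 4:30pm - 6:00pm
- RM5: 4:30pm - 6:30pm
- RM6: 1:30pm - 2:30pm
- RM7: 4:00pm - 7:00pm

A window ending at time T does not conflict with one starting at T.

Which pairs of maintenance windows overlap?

RM1 & RM2, RM4 & RM5, RM4 & RM7, RM5 & RM7

Sorted by start: RM1, RM2, RM3, RM6, RM7, RM4, RM5.
RM2 starts before RM1 ends → RM1 and RM2 overlap.
RM3 starts after RM1 ends, so nothing later overlaps RM1 either.
RM3 starts after RM2 ends, so nothing later overlaps RM2 either.
RM6 starts exactly when RM3 ends (back-to-back, no overlap), so nothing later overlaps RM3 either.
RM7 starts after RM6 ends, so nothing later overlaps RM6 either.
RM4 starts before RM7 ends → RM7 and RM4 overlap.
RM5 starts before RM7 ends → RM7 and RM5 overlap.
RM5 starts before RM4 ends → RM4 and RM5 overlap.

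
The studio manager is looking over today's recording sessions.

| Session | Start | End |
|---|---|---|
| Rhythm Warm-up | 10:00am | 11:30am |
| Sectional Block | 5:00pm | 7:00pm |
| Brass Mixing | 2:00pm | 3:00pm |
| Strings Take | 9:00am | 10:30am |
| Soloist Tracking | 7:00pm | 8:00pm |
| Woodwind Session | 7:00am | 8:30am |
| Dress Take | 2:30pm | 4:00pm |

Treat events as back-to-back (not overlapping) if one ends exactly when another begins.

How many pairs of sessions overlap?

2

Sorted by start: Woodwind Session, Strings Take, Rhythm Warm-up, Brass Mixing, Dress Take, Sectional Block, Soloist Tracking.
Strings Take starts after Woodwind Session ends, so nothing later overlaps Woodwind Session either.
Rhythm Warm-up starts before Strings Take ends → Strings Take and Rhythm Warm-up overlap.
Brass Mixing starts after Strings Take ends, so nothing later overlaps Strings Take either.
Brass Mixing starts after Rhythm Warm-up ends, so nothing later overlaps Rhythm Warm-up either.
Dress Take starts before Brass Mixing ends → Brass Mixing and Dress Take overlap.
Sectional Block starts after Brass Mixing ends, so nothing later overlaps Brass Mixing either.
Sectional Block starts after Dress Take ends, so nothing later overlaps Dress Take either.
Soloist Tracking starts exactly when Sectional Block ends (back-to-back, no overlap).
Overlapping pairs: Brass Mixing & Dress Take, Rhythm Warm-up & Strings Take — 2 in total.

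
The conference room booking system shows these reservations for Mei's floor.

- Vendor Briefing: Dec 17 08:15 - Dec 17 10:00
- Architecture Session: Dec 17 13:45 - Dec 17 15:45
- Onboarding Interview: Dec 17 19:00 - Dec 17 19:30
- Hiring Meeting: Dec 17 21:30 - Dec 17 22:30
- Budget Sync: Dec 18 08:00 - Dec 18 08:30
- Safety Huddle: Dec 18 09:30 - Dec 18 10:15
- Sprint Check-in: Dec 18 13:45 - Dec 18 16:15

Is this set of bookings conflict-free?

Yes

Sorted by start: Vendor Briefing, Architecture Session, Onboarding Interview, Hiring Meeting, Budget Sync, Safety Huddle, Sprint Check-in.
Architecture Session starts after Vendor Briefing ends; Vendor Briefing is clear from here.
Onboarding Interview starts after Architecture Session ends; Architecture Session is clear from here.
Hiring Meeting starts after Onboarding Interview ends; Onboarding Interview is clear from here.
Budget Sync starts after Hiring Meeting ends; Hiring Meeting is clear from here.
Safety Huddle starts after Budget Sync ends; Budget Sync is clear from here.
Sprint Check-in starts after Safety Huddle ends.
Every pair is clear; the schedule has no overlaps.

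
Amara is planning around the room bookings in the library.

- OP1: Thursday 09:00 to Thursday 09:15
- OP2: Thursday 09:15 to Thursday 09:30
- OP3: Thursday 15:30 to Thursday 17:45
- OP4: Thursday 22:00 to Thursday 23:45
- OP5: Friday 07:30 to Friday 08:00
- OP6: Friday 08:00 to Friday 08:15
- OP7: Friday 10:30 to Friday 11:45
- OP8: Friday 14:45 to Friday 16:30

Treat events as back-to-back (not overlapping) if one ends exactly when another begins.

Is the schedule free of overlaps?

Check each pair: they overlap iff neither finishes before the other starts.
Sorted by start: OP1, OP2, OP3, OP4, OP5, OP6, OP7, OP8.
OP2 starts exactly when OP1 ends (back-to-back, no overlap), so OP1 has no further overlaps.
OP3 starts after OP2 ends, so OP2 has no further overlaps.
OP4 starts after OP3 ends, so OP3 has no further overlaps.
OP5 starts after OP4 ends, so OP4 has no further overlaps.
OP6 starts exactly when OP5 ends (back-to-back, no overlap), so OP5 has no further overlaps.
OP7 starts after OP6 ends, so OP6 has no further overlaps.
OP8 starts after OP7 ends.
Every pair is clear; the schedule has no overlaps.

Yes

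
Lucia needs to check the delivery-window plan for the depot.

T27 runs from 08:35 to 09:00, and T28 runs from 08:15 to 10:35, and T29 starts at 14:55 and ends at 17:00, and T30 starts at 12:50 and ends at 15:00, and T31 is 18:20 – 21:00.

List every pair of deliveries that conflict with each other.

Two intervals overlap when each starts before the other ends.
Sorted by start: T28, T27, T30, T29, T31.
T27 starts before T28 ends → T28 and T27 overlap.
T30 starts after T28 ends, so T28 has no further overlaps.
T30 starts after T27 ends, so T27 has no further overlaps.
T29 starts before T30 ends → T30 and T29 overlap.
T31 starts after T30 ends.
T31 starts after T29 ends.

T27 & T28, T29 & T30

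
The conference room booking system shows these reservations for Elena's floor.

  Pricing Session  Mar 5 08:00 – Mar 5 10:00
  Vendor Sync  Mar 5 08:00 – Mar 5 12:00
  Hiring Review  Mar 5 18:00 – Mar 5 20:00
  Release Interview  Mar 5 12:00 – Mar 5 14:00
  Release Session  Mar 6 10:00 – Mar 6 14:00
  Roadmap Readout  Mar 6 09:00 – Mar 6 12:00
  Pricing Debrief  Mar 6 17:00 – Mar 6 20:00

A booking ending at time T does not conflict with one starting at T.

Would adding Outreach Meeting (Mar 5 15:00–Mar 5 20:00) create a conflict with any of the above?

Pricing Session: ends Mar 5 10:00 at or before Outreach Meeting starts Mar 5 15:00 → clear.
Vendor Sync: ends Mar 5 12:00 at or before Outreach Meeting starts Mar 5 15:00 → clear.
Release Interview: ends Mar 5 14:00 at or before Outreach Meeting starts Mar 5 15:00 → clear.
Hiring Review: starts Mar 5 18:00 before Outreach Meeting ends Mar 5 20:00, and ends Mar 5 20:00 after Outreach Meeting starts Mar 5 15:00 → overlap.
Roadmap Readout: starts Mar 6 09:00 at or after Outreach Meeting ends Mar 5 20:00 → clear.
Release Session: starts Mar 6 10:00 at or after Outreach Meeting ends Mar 5 20:00 → clear.
Pricing Debrief: starts Mar 6 17:00 at or after Outreach Meeting ends Mar 5 20:00 → clear.
Outreach Meeting overlaps Hiring Review.

Yes — it overlaps Hiring Review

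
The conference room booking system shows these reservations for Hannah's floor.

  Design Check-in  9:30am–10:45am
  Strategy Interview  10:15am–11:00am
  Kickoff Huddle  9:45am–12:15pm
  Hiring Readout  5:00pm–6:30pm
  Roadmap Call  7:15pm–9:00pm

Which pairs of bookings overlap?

Sorted by start: Design Check-in, Kickoff Huddle, Strategy Interview, Hiring Readout, Roadmap Call.
Kickoff Huddle starts before Design Check-in ends → Design Check-in and Kickoff Huddle overlap.
Strategy Interview starts before Design Check-in ends → Design Check-in and Strategy Interview overlap.
Hiring Readout starts after Design Check-in ends, so Design Check-in has no further overlaps.
Strategy Interview starts before Kickoff Huddle ends → Kickoff Huddle and Strategy Interview overlap.
Hiring Readout starts after Kickoff Huddle ends, so Kickoff Huddle has no further overlaps.
Hiring Readout starts after Strategy Interview ends, so Strategy Interview has no further overlaps.
Roadmap Call starts after Hiring Readout ends.

Design Check-in & Kickoff Huddle, Design Check-in & Strategy Interview, Kickoff Huddle & Strategy Interview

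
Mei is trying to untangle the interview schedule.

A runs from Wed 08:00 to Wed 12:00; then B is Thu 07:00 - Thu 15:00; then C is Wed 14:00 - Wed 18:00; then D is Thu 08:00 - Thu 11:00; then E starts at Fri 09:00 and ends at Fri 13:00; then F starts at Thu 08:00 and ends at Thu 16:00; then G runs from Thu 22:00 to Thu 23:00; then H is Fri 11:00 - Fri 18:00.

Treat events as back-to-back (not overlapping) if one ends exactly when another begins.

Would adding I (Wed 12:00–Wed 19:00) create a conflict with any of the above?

Yes — it overlaps C

A: ends Wed 12:00 at or before I starts Wed 12:00 → clear.
C: starts Wed 14:00 before I ends Wed 19:00, and ends Wed 18:00 after I starts Wed 12:00 → overlap.
B: starts Thu 07:00 at or after I ends Wed 19:00 → clear.
D: starts Thu 08:00 at or after I ends Wed 19:00 → clear.
F: starts Thu 08:00 at or after I ends Wed 19:00 → clear.
G: starts Thu 22:00 at or after I ends Wed 19:00 → clear.
E: starts Fri 09:00 at or after I ends Wed 19:00 → clear.
H: starts Fri 11:00 at or after I ends Wed 19:00 → clear.
I overlaps C.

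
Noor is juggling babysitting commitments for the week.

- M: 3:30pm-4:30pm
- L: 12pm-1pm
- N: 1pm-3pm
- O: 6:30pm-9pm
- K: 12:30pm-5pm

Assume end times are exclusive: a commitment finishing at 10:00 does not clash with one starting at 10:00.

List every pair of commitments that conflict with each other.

Sorted by start: L, K, N, M, O.
K starts before L ends → L and K overlap.
N starts exactly when L ends (back-to-back, no overlap) — done with L.
N starts before K ends → K and N overlap.
M starts before K ends → K and M overlap.
O starts after K ends.
M starts after N ends — done with N.
O starts after M ends.

K & L, K & M, K & N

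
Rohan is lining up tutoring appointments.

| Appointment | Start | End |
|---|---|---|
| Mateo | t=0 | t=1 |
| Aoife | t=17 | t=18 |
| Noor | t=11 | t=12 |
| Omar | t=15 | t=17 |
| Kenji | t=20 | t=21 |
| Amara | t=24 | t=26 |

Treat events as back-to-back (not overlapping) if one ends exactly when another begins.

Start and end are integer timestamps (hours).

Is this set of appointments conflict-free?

Check each pair: they overlap iff neither finishes before the other starts.
Sorted by start: Mateo, Noor, Omar, Aoife, Kenji, Amara.
Noor starts after Mateo ends, so nothing later overlaps Mateo either.
Omar starts after Noor ends, so nothing later overlaps Noor either.
Aoife starts exactly when Omar ends (back-to-back, no overlap), so nothing later overlaps Omar either.
Kenji starts after Aoife ends, so nothing later overlaps Aoife either.
Amara starts after Kenji ends.
Every pair is clear; the schedule has no overlaps.

Yes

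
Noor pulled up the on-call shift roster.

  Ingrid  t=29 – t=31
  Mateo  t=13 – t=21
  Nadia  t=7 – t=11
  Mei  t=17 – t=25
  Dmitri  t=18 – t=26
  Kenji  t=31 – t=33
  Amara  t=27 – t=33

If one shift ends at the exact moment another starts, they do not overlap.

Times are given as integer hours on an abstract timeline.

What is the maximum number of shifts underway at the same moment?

3

Sort all start/end points and keep a running count:
t=7 start Nadia → 1
t=11 end Nadia → 0
t=13 start Mateo → 1
t=17 start Mei → 2
t=18 start Dmitri → 3
t=21 end Mateo → 2
t=25 end Mei → 1
t=26 end Dmitri → 0
t=27 start Amara → 1
t=29 start Ingrid → 2
t=31 end Ingrid → 1
t=31 start Kenji → 2
t=33 end Amara → 1
t=33 end Kenji → 0
Peak is 3, at t=18 (Dmitri, Mateo, Mei).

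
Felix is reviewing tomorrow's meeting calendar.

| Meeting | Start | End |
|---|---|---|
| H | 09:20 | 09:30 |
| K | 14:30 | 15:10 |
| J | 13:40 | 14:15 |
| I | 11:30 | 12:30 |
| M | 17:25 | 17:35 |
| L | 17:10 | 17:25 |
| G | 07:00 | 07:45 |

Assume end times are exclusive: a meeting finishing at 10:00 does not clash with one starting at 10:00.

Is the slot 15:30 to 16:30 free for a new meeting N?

Yes — the slot is free

G: ends 07:45 at or before N starts 15:30 → clear.
H: ends 09:30 at or before N starts 15:30 → clear.
I: ends 12:30 at or before N starts 15:30 → clear.
J: ends 14:15 at or before N starts 15:30 → clear.
K: ends 15:10 at or before N starts 15:30 → clear.
L: starts 17:10 at or after N ends 16:30 → clear.
M: starts 17:25 at or after N ends 16:30 → clear.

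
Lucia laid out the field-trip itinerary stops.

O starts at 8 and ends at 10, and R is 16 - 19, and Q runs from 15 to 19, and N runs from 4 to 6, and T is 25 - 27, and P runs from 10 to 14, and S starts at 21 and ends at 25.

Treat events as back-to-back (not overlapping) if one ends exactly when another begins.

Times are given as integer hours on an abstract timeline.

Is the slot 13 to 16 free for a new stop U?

No — it overlaps P, Q

N: ends 6 at or before U starts 13 → clear.
O: ends 10 at or before U starts 13 → clear.
P: starts 10 before U ends 16, and ends 14 after U starts 13 → overlap.
Q: starts 15 before U ends 16, and ends 19 after U starts 13 → overlap.
R: starts 16 at or after U ends 16 → clear.
S: starts 21 at or after U ends 16 → clear.
T: starts 25 at or after U ends 16 → clear.
U overlaps P, Q.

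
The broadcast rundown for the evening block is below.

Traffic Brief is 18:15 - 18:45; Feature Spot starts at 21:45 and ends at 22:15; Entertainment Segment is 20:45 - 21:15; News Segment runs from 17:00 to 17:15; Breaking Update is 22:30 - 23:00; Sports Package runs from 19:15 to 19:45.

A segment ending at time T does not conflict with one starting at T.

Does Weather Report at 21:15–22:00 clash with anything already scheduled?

Yes — it overlaps Feature Spot

News Segment: ends 17:15 at or before Weather Report starts 21:15 → clear.
Traffic Brief: ends 18:45 at or before Weather Report starts 21:15 → clear.
Sports Package: ends 19:45 at or before Weather Report starts 21:15 → clear.
Entertainment Segment: ends 21:15 at or before Weather Report starts 21:15 → clear.
Feature Spot: starts 21:45 before Weather Report ends 22:00, and ends 22:15 after Weather Report starts 21:15 → overlap.
Breaking Update: starts 22:30 at or after Weather Report ends 22:00 → clear.
Weather Report overlaps Feature Spot.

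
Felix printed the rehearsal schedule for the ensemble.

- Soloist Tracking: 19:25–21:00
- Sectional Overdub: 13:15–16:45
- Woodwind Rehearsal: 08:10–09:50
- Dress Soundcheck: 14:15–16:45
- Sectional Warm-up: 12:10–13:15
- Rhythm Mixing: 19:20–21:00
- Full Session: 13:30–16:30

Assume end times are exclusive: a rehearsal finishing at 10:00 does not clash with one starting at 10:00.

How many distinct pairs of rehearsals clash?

4

Sorted by start: Woodwind Rehearsal, Sectional Warm-up, Sectional Overdub, Full Session, Dress Soundcheck, Rhythm Mixing, Soloist Tracking.
Sectional Warm-up starts after Woodwind Rehearsal ends, so Woodwind Rehearsal has no further overlaps.
Sectional Overdub starts exactly when Sectional Warm-up ends (back-to-back, no overlap), so Sectional Warm-up has no further overlaps.
Full Session starts before Sectional Overdub ends → Sectional Overdub and Full Session overlap.
Dress Soundcheck starts before Sectional Overdub ends → Sectional Overdub and Dress Soundcheck overlap.
Rhythm Mixing starts after Sectional Overdub ends, so Sectional Overdub has no further overlaps.
Dress Soundcheck starts before Full Session ends → Full Session and Dress Soundcheck overlap.
Rhythm Mixing starts after Full Session ends, so Full Session has no further overlaps.
Rhythm Mixing starts after Dress Soundcheck ends, so Dress Soundcheck has no further overlaps.
Soloist Tracking starts before Rhythm Mixing ends → Rhythm Mixing and Soloist Tracking overlap.
Overlapping pairs: Dress Soundcheck & Full Session, Dress Soundcheck & Sectional Overdub, Full Session & Sectional Overdub, Rhythm Mixing & Soloist Tracking — 4 in total.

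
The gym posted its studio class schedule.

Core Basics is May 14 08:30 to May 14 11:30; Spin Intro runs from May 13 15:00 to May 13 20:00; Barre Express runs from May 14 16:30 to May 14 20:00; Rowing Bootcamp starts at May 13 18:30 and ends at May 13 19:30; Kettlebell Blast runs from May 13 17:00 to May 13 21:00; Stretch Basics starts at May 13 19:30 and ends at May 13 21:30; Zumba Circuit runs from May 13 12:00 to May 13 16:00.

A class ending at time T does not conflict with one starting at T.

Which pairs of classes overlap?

Kettlebell Blast & Rowing Bootcamp, Kettlebell Blast & Spin Intro, Kettlebell Blast & Stretch Basics, Rowing Bootcamp & Spin Intro, Spin Intro & Stretch Basics, Spin Intro & Zumba Circuit

Sorted by start: Zumba Circuit, Spin Intro, Kettlebell Blast, Rowing Bootcamp, Stretch Basics, Core Basics, Barre Express.
Spin Intro starts before Zumba Circuit ends → Zumba Circuit and Spin Intro overlap.
Kettlebell Blast starts after Zumba Circuit ends; Zumba Circuit is clear from here.
Kettlebell Blast starts before Spin Intro ends → Spin Intro and Kettlebell Blast overlap.
Rowing Bootcamp starts before Spin Intro ends → Spin Intro and Rowing Bootcamp overlap.
Stretch Basics starts before Spin Intro ends → Spin Intro and Stretch Basics overlap.
Core Basics starts after Spin Intro ends; Spin Intro is clear from here.
Rowing Bootcamp starts before Kettlebell Blast ends → Kettlebell Blast and Rowing Bootcamp overlap.
Stretch Basics starts before Kettlebell Blast ends → Kettlebell Blast and Stretch Basics overlap.
Core Basics starts after Kettlebell Blast ends; Kettlebell Blast is clear from here.
Stretch Basics starts exactly when Rowing Bootcamp ends (back-to-back, no overlap); Rowing Bootcamp is clear from here.
Core Basics starts after Stretch Basics ends; Stretch Basics is clear from here.
Barre Express starts after Core Basics ends.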